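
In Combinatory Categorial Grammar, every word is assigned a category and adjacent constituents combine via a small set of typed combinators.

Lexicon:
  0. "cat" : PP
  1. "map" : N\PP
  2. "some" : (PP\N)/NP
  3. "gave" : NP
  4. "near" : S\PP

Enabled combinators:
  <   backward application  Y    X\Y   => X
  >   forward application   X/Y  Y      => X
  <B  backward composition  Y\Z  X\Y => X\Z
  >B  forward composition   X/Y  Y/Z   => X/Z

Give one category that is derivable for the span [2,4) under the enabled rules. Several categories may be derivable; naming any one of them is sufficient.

PP\N

[0,5] S   <
  [0,1] "cat" : PP
  [1,5] S\PP   <B
    [1,2] "map" : N\PP
    [2,5] S\N   <B
      [2,4] PP\N   >
        [2,3] "some" : (PP\N)/NP
        [3,4] "gave" : NP
      [4,5] "near" : S\PP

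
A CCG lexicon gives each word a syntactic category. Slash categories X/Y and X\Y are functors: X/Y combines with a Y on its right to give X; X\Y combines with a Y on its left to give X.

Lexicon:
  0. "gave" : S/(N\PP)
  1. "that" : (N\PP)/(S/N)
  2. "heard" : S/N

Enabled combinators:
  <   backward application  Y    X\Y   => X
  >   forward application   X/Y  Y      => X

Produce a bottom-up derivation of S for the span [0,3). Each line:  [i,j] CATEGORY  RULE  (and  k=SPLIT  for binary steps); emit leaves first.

[0,3] S   >
  [0,1] "gave" : S/(N\PP)
  [1,3] N\PP   >
    [1,2] "that" : (N\PP)/(S/N)
    [2,3] "heard" : S/N

[0,1] S/(N\PP)  lex  "gave"
[1,2] (N\PP)/(S/N)  lex  "that"
[2,3] S/N  lex  "heard"
[1,3] N\PP  >  k=2
[0,3] S  >  k=1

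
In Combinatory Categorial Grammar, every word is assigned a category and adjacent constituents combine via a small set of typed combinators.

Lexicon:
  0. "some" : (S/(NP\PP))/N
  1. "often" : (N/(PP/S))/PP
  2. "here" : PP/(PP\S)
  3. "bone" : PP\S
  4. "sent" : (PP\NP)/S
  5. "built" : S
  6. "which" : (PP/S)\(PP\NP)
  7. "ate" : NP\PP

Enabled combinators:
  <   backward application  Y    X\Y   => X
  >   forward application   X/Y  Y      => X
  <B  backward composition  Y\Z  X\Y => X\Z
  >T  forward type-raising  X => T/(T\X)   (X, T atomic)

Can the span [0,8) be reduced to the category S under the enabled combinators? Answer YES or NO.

[0,8] S   >
  [0,7] S/(NP\PP)   >
    [0,1] "some" : (S/(NP\PP))/N
    [1,7] N   >
      [1,4] N/(PP/S)   >
        [1,2] "often" : (N/(PP/S))/PP
        [2,4] PP   >
          [2,3] "here" : PP/(PP\S)
          [3,4] "bone" : PP\S
      [4,7] PP/S   <
        [4,6] PP\NP   >
          [4,5] "sent" : (PP\NP)/S
          [5,6] "built" : S
        [6,7] "which" : (PP/S)\(PP\NP)
  [7,8] "ate" : NP\PP

YES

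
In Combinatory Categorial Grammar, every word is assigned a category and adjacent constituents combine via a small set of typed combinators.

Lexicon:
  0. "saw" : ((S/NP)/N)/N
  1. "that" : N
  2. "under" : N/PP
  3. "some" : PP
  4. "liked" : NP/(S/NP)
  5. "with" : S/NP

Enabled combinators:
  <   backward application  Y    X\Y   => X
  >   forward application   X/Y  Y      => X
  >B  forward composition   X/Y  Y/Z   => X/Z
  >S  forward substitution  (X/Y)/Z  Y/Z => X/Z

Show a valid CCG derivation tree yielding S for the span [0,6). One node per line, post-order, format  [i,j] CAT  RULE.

[0,1] ((S/NP)/N)/N  lex  "saw"
[1,2] N  lex  "that"
[0,2] (S/NP)/N  >  k=1
[2,3] N/PP  lex  "under"
[3,4] PP  lex  "some"
[2,4] N  >  k=3
[0,4] S/NP  >  k=2
[4,5] NP/(S/NP)  lex  "liked"
[5,6] S/NP  lex  "with"
[4,6] NP  >  k=5
[0,6] S  >  k=4

[0,6] S   >
  [0,4] S/NP   >
    [0,2] (S/NP)/N   >
      [0,1] "saw" : ((S/NP)/N)/N
      [1,2] "that" : N
    [2,4] N   >
      [2,3] "under" : N/PP
      [3,4] "some" : PP
  [4,6] NP   >
    [4,5] "liked" : NP/(S/NP)
    [5,6] "with" : S/NP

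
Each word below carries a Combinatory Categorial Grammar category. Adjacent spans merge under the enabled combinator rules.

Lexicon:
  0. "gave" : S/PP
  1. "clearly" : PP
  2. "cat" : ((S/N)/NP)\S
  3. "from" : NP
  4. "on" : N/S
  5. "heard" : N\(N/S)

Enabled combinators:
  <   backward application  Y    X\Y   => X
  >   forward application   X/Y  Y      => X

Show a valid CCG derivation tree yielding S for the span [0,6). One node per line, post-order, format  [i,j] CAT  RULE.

[0,6] S   >
  [0,4] S/N   >
    [0,3] (S/N)/NP   <
      [0,2] S   >
        [0,1] "gave" : S/PP
        [1,2] "clearly" : PP
      [2,3] "cat" : ((S/N)/NP)\S
    [3,4] "from" : NP
  [4,6] N   <
    [4,5] "on" : N/S
    [5,6] "heard" : N\(N/S)

[0,1] S/PP  lex  "gave"
[1,2] PP  lex  "clearly"
[0,2] S  >  k=1
[2,3] ((S/N)/NP)\S  lex  "cat"
[0,3] (S/N)/NP  <  k=2
[3,4] NP  lex  "from"
[0,4] S/N  >  k=3
[4,5] N/S  lex  "on"
[5,6] N\(N/S)  lex  "heard"
[4,6] N  <  k=5
[0,6] S  >  k=4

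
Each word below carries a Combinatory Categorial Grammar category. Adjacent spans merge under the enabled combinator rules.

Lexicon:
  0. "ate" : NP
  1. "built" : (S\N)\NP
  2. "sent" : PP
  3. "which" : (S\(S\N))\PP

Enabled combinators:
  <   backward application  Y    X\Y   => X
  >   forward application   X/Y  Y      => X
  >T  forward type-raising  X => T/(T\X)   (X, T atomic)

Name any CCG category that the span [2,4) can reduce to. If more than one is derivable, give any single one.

S\(S\N)

[0,4] S   <
  [0,2] S\N   <
    [0,1] "ate" : NP
    [1,2] "built" : (S\N)\NP
  [2,4] S\(S\N)   <
    [2,3] "sent" : PP
    [3,4] "which" : (S\(S\N))\PP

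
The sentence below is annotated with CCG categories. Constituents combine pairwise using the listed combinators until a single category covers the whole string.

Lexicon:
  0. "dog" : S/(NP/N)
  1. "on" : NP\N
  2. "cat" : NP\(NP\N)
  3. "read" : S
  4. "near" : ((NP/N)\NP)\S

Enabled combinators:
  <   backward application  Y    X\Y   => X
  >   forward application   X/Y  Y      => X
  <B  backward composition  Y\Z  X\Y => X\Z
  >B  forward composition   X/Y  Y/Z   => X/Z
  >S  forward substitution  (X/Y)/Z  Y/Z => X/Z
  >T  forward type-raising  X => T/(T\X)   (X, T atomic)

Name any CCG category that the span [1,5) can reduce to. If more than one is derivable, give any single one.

[0,5] S   >
  [0,1] "dog" : S/(NP/N)
  [1,5] NP/N   <
    [1,3] NP   <
      [1,2] "on" : NP\N
      [2,3] "cat" : NP\(NP\N)
    [3,5] (NP/N)\NP   <
      [3,4] "read" : S
      [4,5] "near" : ((NP/N)\NP)\S

NP/N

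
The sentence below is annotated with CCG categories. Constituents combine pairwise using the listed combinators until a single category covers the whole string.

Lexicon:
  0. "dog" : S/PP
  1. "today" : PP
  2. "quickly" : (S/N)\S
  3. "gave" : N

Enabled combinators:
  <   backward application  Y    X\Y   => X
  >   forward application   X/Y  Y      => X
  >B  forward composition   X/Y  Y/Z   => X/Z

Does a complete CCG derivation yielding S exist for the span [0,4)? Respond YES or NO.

YES

[0,4] S   >
  [0,3] S/N   <
    [0,2] S   >
      [0,1] "dog" : S/PP
      [1,2] "today" : PP
    [2,3] "quickly" : (S/N)\S
  [3,4] "gave" : N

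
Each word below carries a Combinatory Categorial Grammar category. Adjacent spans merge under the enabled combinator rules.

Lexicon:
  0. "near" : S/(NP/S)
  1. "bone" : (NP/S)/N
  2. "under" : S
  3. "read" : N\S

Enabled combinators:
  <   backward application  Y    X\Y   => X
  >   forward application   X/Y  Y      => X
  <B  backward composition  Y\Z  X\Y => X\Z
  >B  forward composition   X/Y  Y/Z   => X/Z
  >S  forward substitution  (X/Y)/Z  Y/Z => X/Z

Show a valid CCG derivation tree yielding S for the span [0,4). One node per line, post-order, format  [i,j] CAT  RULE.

[0,4] S   >
  [0,2] S/N   >B
    [0,1] "near" : S/(NP/S)
    [1,2] "bone" : (NP/S)/N
  [2,4] N   <
    [2,3] "under" : S
    [3,4] "read" : N\S

[0,1] S/(NP/S)  lex  "near"
[1,2] (NP/S)/N  lex  "bone"
[0,2] S/N  >B  k=1
[2,3] S  lex  "under"
[3,4] N\S  lex  "read"
[2,4] N  <  k=3
[0,4] S  >  k=2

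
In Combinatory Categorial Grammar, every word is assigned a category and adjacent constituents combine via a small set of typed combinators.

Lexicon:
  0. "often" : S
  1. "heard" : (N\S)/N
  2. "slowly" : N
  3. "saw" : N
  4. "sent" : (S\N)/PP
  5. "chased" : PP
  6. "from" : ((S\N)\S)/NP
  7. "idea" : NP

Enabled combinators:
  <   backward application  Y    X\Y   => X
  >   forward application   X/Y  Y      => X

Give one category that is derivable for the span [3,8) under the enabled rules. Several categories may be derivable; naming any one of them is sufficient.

S\N

[0,8] S   <
  [0,3] N   <
    [0,1] "often" : S
    [1,3] N\S   >
      [1,2] "heard" : (N\S)/N
      [2,3] "slowly" : N
  [3,8] S\N   <
    [3,6] S   <
      [3,4] "saw" : N
      [4,6] S\N   >
        [4,5] "sent" : (S\N)/PP
        [5,6] "chased" : PP
    [6,8] (S\N)\S   >
      [6,7] "from" : ((S\N)\S)/NP
      [7,8] "idea" : NP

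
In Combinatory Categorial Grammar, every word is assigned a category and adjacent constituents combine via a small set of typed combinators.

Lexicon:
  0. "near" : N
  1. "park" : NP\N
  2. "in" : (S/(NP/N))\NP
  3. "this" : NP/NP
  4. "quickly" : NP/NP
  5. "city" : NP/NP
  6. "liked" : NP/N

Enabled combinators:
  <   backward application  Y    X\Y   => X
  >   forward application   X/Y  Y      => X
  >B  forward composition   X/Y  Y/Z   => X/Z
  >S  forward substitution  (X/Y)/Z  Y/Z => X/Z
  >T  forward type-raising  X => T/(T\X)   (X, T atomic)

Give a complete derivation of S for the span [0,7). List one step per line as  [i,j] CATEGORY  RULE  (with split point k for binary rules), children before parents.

[0,1] N  lex  "near"
[0,1] NP/(NP\N)  >T
[1,2] NP\N  lex  "park"
[0,2] NP  >  k=1
[2,3] (S/(NP/N))\NP  lex  "in"
[0,3] S/(NP/N)  <  k=2
[3,4] NP/NP  lex  "this"
[4,5] NP/NP  lex  "quickly"
[3,5] NP/NP  >B  k=4
[5,6] NP/NP  lex  "city"
[6,7] NP/N  lex  "liked"
[5,7] NP/N  >B  k=6
[3,7] NP/N  >B  k=5
[0,7] S  >  k=3

[0,7] S   >
  [0,3] S/(NP/N)   <
    [0,2] NP   >
      [0,1] NP/(NP\N)   >T
        [0,1] "near" : N
      [1,2] "park" : NP\N
    [2,3] "in" : (S/(NP/N))\NP
  [3,7] NP/N   >B
    [3,5] NP/NP   >B
      [3,4] "this" : NP/NP
      [4,5] "quickly" : NP/NP
    [5,7] NP/N   >B
      [5,6] "city" : NP/NP
      [6,7] "liked" : NP/N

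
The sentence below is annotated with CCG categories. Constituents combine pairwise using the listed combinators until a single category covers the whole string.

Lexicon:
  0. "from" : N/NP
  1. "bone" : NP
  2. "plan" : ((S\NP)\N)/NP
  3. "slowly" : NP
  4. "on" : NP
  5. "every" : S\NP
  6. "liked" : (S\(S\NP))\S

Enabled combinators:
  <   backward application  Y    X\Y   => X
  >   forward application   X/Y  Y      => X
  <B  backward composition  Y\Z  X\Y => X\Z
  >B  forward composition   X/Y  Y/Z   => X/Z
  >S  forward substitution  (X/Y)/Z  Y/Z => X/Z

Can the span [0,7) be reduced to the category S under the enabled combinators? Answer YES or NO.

[0,7] S   <
  [0,4] S\NP   <
    [0,2] N   >
      [0,1] "from" : N/NP
      [1,2] "bone" : NP
    [2,4] (S\NP)\N   >
      [2,3] "plan" : ((S\NP)\N)/NP
      [3,4] "slowly" : NP
  [4,7] S\(S\NP)   <
    [4,6] S   <
      [4,5] "on" : NP
      [5,6] "every" : S\NP
    [6,7] "liked" : (S\(S\NP))\S

YES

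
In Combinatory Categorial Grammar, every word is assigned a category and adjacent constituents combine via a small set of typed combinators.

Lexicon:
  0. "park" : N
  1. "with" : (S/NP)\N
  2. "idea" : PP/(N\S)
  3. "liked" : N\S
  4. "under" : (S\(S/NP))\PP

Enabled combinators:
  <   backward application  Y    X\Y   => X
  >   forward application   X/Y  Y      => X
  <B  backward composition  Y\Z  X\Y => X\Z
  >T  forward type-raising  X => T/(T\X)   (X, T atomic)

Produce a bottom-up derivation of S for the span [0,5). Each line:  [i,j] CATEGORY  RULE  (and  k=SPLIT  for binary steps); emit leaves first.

[0,1] N  lex  "park"
[1,2] (S/NP)\N  lex  "with"
[0,2] S/NP  <  k=1
[2,3] PP/(N\S)  lex  "idea"
[3,4] N\S  lex  "liked"
[2,4] PP  >  k=3
[4,5] (S\(S/NP))\PP  lex  "under"
[2,5] S\(S/NP)  <  k=4
[0,5] S  <  k=2

[0,5] S   <
  [0,2] S/NP   <
    [0,1] "park" : N
    [1,2] "with" : (S/NP)\N
  [2,5] S\(S/NP)   <
    [2,4] PP   >
      [2,3] "idea" : PP/(N\S)
      [3,4] "liked" : N\S
    [4,5] "under" : (S\(S/NP))\PP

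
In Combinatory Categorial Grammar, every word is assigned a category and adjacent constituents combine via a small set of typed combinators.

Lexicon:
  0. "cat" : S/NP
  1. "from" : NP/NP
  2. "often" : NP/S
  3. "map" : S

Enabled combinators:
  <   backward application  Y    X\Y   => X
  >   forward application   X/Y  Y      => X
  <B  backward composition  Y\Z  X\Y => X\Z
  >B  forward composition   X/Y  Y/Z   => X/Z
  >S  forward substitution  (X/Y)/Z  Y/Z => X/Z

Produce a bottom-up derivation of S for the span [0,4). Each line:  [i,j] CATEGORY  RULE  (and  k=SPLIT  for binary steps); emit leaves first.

[0,4] S   >
  [0,2] S/NP   >B
    [0,1] "cat" : S/NP
    [1,2] "from" : NP/NP
  [2,4] NP   >
    [2,3] "often" : NP/S
    [3,4] "map" : S

[0,1] S/NP  lex  "cat"
[1,2] NP/NP  lex  "from"
[0,2] S/NP  >B  k=1
[2,3] NP/S  lex  "often"
[3,4] S  lex  "map"
[2,4] NP  >  k=3
[0,4] S  >  k=2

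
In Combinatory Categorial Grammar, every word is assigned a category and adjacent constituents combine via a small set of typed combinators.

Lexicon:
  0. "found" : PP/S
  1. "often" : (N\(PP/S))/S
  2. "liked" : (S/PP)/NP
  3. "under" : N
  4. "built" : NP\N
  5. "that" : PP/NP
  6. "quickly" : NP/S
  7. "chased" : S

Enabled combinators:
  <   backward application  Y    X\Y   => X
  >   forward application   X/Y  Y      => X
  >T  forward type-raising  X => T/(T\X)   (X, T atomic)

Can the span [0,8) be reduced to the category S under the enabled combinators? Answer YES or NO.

PP/S (N\(PP/S))/S (S/PP)/NP N NP\N PP/NP NP/S S
CKY chart[0,8] = {N, N/(N\N), NP/(NP\N), PP/(PP\N), S/(S\N)}; S ∉ chart

NO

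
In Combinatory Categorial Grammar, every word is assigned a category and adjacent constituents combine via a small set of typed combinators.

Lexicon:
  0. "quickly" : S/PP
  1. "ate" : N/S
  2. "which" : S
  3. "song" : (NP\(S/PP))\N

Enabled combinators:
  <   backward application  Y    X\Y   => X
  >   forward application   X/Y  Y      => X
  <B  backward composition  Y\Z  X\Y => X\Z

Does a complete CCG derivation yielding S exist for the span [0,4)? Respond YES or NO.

NO

S/PP N/S S (NP\(S/PP))\N
CKY chart[0,4] = {NP}; S ∉ chart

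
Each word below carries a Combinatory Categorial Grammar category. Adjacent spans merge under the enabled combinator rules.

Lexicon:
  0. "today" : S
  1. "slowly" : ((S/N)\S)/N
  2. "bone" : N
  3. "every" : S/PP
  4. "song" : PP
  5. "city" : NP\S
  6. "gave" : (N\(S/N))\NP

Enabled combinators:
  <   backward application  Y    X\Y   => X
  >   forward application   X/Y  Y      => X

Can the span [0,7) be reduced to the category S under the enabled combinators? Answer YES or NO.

NO

S ((S/N)\S)/N N S/PP PP NP\S (N\(S/N))\NP
CKY chart[0,7] = {N}; S ∉ chart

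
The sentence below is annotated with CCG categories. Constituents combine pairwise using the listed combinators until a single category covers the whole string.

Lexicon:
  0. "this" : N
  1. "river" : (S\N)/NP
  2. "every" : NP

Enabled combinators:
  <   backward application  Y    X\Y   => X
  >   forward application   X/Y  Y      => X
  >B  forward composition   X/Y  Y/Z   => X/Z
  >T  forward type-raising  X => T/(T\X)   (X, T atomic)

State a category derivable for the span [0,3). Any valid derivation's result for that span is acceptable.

S

[0,3] S   <
  [0,1] "this" : N
  [1,3] S\N   >
    [1,2] "river" : (S\N)/NP
    [2,3] "every" : NP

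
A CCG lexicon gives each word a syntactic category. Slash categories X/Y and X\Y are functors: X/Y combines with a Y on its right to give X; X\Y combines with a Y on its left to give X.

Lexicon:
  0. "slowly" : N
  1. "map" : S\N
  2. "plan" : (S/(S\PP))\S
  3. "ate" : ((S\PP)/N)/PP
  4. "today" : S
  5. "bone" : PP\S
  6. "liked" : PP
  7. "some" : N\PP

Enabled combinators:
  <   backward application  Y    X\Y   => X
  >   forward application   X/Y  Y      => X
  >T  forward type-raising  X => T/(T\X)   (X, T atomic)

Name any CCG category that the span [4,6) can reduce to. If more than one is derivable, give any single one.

[0,8] S   >
  [0,3] S/(S\PP)   <
    [0,2] S   >
      [0,1] S/(S\N)   >T
        [0,1] "slowly" : N
      [1,2] "map" : S\N
    [2,3] "plan" : (S/(S\PP))\S
  [3,8] S\PP   >
    [3,6] (S\PP)/N   >
      [3,4] "ate" : ((S\PP)/N)/PP
      [4,6] PP   >
        [4,5] PP/(PP\S)   >T
          [4,5] "today" : S
        [5,6] "bone" : PP\S
    [6,8] N   >
      [6,7] N/(N\PP)   >T
        [6,7] "liked" : PP
      [7,8] "some" : N\PP

PP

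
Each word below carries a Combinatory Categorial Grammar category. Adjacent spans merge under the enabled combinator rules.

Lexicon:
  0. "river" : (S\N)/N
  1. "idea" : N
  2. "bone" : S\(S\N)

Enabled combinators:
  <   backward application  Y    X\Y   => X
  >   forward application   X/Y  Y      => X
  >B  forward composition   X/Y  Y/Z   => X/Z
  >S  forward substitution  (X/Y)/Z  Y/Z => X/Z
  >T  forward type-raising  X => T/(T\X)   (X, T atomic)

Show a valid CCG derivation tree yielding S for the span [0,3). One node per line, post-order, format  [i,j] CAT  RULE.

[0,1] (S\N)/N  lex  "river"
[1,2] N  lex  "idea"
[0,2] S\N  >  k=1
[2,3] S\(S\N)  lex  "bone"
[0,3] S  <  k=2

[0,3] S   <
  [0,2] S\N   >
    [0,1] "river" : (S\N)/N
    [1,2] "idea" : N
  [2,3] "bone" : S\(S\N)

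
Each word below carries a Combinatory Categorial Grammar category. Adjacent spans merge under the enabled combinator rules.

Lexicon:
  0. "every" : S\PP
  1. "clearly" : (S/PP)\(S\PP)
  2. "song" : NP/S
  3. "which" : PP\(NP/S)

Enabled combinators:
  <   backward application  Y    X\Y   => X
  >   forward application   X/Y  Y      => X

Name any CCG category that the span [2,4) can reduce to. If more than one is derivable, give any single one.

PP

[0,4] S   >
  [0,2] S/PP   <
    [0,1] "every" : S\PP
    [1,2] "clearly" : (S/PP)\(S\PP)
  [2,4] PP   <
    [2,3] "song" : NP/S
    [3,4] "which" : PP\(NP/S)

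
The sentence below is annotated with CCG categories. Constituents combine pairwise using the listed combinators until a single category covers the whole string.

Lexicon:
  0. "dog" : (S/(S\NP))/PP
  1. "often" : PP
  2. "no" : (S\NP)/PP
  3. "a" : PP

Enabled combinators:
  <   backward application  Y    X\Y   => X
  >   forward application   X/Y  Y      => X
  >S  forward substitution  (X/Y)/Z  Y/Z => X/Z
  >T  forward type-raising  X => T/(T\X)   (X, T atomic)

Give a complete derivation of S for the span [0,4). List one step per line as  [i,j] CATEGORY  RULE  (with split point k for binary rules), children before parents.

[0,4] S   >
  [0,2] S/(S\NP)   >
    [0,1] "dog" : (S/(S\NP))/PP
    [1,2] "often" : PP
  [2,4] S\NP   >
    [2,3] "no" : (S\NP)/PP
    [3,4] "a" : PP

[0,1] (S/(S\NP))/PP  lex  "dog"
[1,2] PP  lex  "often"
[0,2] S/(S\NP)  >  k=1
[2,3] (S\NP)/PP  lex  "no"
[3,4] PP  lex  "a"
[2,4] S\NP  >  k=3
[0,4] S  >  k=2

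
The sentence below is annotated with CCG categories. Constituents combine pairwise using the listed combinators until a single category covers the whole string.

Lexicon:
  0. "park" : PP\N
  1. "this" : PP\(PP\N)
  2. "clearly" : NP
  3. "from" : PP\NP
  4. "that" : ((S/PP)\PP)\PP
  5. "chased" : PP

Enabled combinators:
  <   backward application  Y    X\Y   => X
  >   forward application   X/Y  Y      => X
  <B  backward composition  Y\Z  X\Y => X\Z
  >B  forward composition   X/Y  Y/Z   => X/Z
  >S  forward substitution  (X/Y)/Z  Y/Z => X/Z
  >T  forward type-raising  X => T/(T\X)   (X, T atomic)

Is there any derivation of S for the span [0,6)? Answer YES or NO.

YES

[0,6] S   >
  [0,5] S/PP   <
    [0,2] PP   <
      [0,1] "park" : PP\N
      [1,2] "this" : PP\(PP\N)
    [2,5] (S/PP)\PP   <
      [2,4] PP   <
        [2,3] "clearly" : NP
        [3,4] "from" : PP\NP
      [4,5] "that" : ((S/PP)\PP)\PP
  [5,6] "chased" : PP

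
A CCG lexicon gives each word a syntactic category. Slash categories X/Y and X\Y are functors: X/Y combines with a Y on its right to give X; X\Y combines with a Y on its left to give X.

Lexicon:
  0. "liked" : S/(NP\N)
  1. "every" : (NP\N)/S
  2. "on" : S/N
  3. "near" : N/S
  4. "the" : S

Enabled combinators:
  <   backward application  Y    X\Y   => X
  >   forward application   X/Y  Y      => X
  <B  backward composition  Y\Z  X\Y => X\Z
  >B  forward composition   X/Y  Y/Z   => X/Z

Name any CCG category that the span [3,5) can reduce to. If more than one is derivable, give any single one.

N

[0,5] S   >
  [0,3] S/N   >B
    [0,2] S/S   >B
      [0,1] "liked" : S/(NP\N)
      [1,2] "every" : (NP\N)/S
    [2,3] "on" : S/N
  [3,5] N   >
    [3,4] "near" : N/S
    [4,5] "the" : S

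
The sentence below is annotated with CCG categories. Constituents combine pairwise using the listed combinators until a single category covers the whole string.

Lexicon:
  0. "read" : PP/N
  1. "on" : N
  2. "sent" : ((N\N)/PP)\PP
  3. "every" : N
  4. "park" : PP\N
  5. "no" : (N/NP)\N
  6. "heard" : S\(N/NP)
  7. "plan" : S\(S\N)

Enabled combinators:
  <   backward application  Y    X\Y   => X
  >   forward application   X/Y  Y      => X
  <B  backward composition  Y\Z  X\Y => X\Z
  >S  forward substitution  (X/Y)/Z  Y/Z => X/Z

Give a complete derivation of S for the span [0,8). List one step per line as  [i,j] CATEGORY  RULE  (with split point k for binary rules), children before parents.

[0,8] S   <
  [0,7] S\N   <B
    [0,5] N\N   >
      [0,3] (N\N)/PP   <
        [0,2] PP   >
          [0,1] "read" : PP/N
          [1,2] "on" : N
        [2,3] "sent" : ((N\N)/PP)\PP
      [3,5] PP   <
        [3,4] "every" : N
        [4,5] "park" : PP\N
    [5,7] S\N   <B
      [5,6] "no" : (N/NP)\N
      [6,7] "heard" : S\(N/NP)
  [7,8] "plan" : S\(S\N)

[0,1] PP/N  lex  "read"
[1,2] N  lex  "on"
[0,2] PP  >  k=1
[2,3] ((N\N)/PP)\PP  lex  "sent"
[0,3] (N\N)/PP  <  k=2
[3,4] N  lex  "every"
[4,5] PP\N  lex  "park"
[3,5] PP  <  k=4
[0,5] N\N  >  k=3
[5,6] (N/NP)\N  lex  "no"
[6,7] S\(N/NP)  lex  "heard"
[5,7] S\N  <B  k=6
[0,7] S\N  <B  k=5
[7,8] S\(S\N)  lex  "plan"
[0,8] S  <  k=7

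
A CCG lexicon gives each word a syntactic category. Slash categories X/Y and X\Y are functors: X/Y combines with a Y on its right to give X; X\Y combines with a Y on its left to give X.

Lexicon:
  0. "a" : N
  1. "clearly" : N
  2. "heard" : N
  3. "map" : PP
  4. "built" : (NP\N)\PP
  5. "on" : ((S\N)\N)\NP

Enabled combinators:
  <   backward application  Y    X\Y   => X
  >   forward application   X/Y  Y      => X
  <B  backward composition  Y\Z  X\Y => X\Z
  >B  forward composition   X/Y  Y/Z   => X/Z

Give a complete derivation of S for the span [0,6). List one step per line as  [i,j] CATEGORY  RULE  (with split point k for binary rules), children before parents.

[0,6] S   <
  [0,1] "a" : N
  [1,6] S\N   <
    [1,2] "clearly" : N
    [2,6] (S\N)\N   <
      [2,5] NP   <
        [2,3] "heard" : N
        [3,5] NP\N   <
          [3,4] "map" : PP
          [4,5] "built" : (NP\N)\PP
      [5,6] "on" : ((S\N)\N)\NP

[0,1] N  lex  "a"
[1,2] N  lex  "clearly"
[2,3] N  lex  "heard"
[3,4] PP  lex  "map"
[4,5] (NP\N)\PP  lex  "built"
[3,5] NP\N  <  k=4
[2,5] NP  <  k=3
[5,6] ((S\N)\N)\NP  lex  "on"
[2,6] (S\N)\N  <  k=5
[1,6] S\N  <  k=2
[0,6] S  <  k=1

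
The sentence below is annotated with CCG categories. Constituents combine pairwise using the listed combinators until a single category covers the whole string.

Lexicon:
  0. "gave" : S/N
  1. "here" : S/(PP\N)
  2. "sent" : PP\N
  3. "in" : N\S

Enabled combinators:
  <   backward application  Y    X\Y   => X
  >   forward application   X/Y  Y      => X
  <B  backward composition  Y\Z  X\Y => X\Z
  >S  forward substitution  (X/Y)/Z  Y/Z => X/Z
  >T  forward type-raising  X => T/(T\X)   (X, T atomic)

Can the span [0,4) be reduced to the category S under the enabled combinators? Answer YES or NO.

YES

[0,4] S   >
  [0,1] "gave" : S/N
  [1,4] N   <
    [1,3] S   >
      [1,2] "here" : S/(PP\N)
      [2,3] "sent" : PP\N
    [3,4] "in" : N\S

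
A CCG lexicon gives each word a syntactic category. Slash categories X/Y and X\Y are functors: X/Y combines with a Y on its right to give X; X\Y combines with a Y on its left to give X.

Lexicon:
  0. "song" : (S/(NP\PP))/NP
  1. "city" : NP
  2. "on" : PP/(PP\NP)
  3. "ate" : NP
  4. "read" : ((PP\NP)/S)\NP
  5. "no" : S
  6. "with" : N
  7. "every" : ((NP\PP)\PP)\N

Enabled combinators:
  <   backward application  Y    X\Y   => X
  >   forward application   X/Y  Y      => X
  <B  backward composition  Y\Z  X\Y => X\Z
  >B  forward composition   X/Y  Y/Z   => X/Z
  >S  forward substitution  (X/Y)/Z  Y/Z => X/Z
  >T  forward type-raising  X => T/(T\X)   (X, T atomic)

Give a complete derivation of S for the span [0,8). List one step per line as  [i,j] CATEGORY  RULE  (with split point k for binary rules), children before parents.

[0,1] (S/(NP\PP))/NP  lex  "song"
[1,2] NP  lex  "city"
[0,2] S/(NP\PP)  >  k=1
[2,3] PP/(PP\NP)  lex  "on"
[3,4] NP  lex  "ate"
[4,5] ((PP\NP)/S)\NP  lex  "read"
[3,5] (PP\NP)/S  <  k=4
[5,6] S  lex  "no"
[3,6] PP\NP  >  k=5
[2,6] PP  >  k=3
[6,7] N  lex  "with"
[7,8] ((NP\PP)\PP)\N  lex  "every"
[6,8] (NP\PP)\PP  <  k=7
[2,8] NP\PP  <  k=6
[0,8] S  >  k=2

[0,8] S   >
  [0,2] S/(NP\PP)   >
    [0,1] "song" : (S/(NP\PP))/NP
    [1,2] "city" : NP
  [2,8] NP\PP   <
    [2,6] PP   >
      [2,3] "on" : PP/(PP\NP)
      [3,6] PP\NP   >
        [3,5] (PP\NP)/S   <
          [3,4] "ate" : NP
          [4,5] "read" : ((PP\NP)/S)\NP
        [5,6] "no" : S
    [6,8] (NP\PP)\PP   <
      [6,7] "with" : N
      [7,8] "every" : ((NP\PP)\PP)\N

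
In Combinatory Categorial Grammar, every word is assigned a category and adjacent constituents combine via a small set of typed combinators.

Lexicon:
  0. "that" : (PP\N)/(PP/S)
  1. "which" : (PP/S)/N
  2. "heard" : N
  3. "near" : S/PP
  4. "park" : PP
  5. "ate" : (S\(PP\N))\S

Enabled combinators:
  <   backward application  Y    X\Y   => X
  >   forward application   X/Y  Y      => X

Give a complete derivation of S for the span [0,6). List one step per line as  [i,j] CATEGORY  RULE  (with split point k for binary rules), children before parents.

[0,1] (PP\N)/(PP/S)  lex  "that"
[1,2] (PP/S)/N  lex  "which"
[2,3] N  lex  "heard"
[1,3] PP/S  >  k=2
[0,3] PP\N  >  k=1
[3,4] S/PP  lex  "near"
[4,5] PP  lex  "park"
[3,5] S  >  k=4
[5,6] (S\(PP\N))\S  lex  "ate"
[3,6] S\(PP\N)  <  k=5
[0,6] S  <  k=3

[0,6] S   <
  [0,3] PP\N   >
    [0,1] "that" : (PP\N)/(PP/S)
    [1,3] PP/S   >
      [1,2] "which" : (PP/S)/N
      [2,3] "heard" : N
  [3,6] S\(PP\N)   <
    [3,5] S   >
      [3,4] "near" : S/PP
      [4,5] "park" : PP
    [5,6] "ate" : (S\(PP\N))\S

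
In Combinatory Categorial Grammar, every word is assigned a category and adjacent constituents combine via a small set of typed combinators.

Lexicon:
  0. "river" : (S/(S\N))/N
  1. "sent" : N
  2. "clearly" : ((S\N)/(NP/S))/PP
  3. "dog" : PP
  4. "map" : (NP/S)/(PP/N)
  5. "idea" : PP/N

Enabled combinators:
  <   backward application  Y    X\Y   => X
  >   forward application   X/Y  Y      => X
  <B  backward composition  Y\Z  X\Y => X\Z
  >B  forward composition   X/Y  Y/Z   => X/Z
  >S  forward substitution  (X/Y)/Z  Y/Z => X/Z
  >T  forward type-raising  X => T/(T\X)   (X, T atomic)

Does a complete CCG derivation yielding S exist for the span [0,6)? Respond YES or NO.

[0,6] S   >
  [0,2] S/(S\N)   >
    [0,1] "river" : (S/(S\N))/N
    [1,2] "sent" : N
  [2,6] S\N   >
    [2,4] (S\N)/(NP/S)   >
      [2,3] "clearly" : ((S\N)/(NP/S))/PP
      [3,4] "dog" : PP
    [4,6] NP/S   >
      [4,5] "map" : (NP/S)/(PP/N)
      [5,6] "idea" : PP/N

YES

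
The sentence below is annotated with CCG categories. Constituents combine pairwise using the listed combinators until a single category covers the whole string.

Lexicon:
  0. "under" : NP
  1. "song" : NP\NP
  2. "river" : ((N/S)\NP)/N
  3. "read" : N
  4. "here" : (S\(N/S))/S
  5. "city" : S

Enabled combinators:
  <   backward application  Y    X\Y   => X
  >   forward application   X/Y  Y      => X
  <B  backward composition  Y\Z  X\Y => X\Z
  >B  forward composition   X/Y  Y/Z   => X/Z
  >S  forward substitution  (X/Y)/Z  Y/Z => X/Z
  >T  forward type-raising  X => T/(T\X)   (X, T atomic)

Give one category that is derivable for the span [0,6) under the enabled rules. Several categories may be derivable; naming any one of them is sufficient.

[0,6] S   >
  [0,1] S/(S\NP)   >T
    [0,1] "under" : NP
  [1,6] S\NP   <B
    [1,2] "song" : NP\NP
    [2,6] S\NP   <B
      [2,4] (N/S)\NP   >
        [2,3] "river" : ((N/S)\NP)/N
        [3,4] "read" : N
      [4,6] S\(N/S)   >
        [4,5] "here" : (S\(N/S))/S
        [5,6] "city" : S

S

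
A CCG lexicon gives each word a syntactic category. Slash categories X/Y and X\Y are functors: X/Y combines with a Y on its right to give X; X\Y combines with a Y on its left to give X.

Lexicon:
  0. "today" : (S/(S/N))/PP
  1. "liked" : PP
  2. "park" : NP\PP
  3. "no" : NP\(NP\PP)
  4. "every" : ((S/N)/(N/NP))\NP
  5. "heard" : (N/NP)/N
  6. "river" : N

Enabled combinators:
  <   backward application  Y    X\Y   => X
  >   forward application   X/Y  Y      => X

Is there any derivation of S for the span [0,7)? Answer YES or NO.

[0,7] S   >
  [0,2] S/(S/N)   >
    [0,1] "today" : (S/(S/N))/PP
    [1,2] "liked" : PP
  [2,7] S/N   >
    [2,5] (S/N)/(N/NP)   <
      [2,4] NP   <
        [2,3] "park" : NP\PP
        [3,4] "no" : NP\(NP\PP)
      [4,5] "every" : ((S/N)/(N/NP))\NP
    [5,7] N/NP   >
      [5,6] "heard" : (N/NP)/N
      [6,7] "river" : N

YES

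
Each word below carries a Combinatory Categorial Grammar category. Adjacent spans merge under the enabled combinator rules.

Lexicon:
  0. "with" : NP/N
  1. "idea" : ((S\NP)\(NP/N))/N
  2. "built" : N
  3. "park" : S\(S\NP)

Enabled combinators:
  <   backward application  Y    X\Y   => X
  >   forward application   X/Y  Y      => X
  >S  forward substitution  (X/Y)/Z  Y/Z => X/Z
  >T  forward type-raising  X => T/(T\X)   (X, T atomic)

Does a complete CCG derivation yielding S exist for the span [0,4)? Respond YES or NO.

[0,4] S   <
  [0,3] S\NP   <
    [0,1] "with" : NP/N
    [1,3] (S\NP)\(NP/N)   >
      [1,2] "idea" : ((S\NP)\(NP/N))/N
      [2,3] "built" : N
  [3,4] "park" : S\(S\NP)

YES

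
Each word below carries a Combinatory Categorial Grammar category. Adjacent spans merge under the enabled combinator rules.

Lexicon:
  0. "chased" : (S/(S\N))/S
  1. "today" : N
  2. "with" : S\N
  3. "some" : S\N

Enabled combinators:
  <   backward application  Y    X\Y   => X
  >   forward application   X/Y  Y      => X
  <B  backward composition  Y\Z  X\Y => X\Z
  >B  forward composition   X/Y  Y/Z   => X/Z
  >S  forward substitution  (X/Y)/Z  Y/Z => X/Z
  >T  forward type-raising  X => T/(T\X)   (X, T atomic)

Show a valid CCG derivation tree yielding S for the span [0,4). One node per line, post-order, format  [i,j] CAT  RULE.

[0,1] (S/(S\N))/S  lex  "chased"
[1,2] N  lex  "today"
[2,3] S\N  lex  "with"
[1,3] S  <  k=2
[0,3] S/(S\N)  >  k=1
[3,4] S\N  lex  "some"
[0,4] S  >  k=3

[0,4] S   >
  [0,3] S/(S\N)   >
    [0,1] "chased" : (S/(S\N))/S
    [1,3] S   <
      [1,2] "today" : N
      [2,3] "with" : S\N
  [3,4] "some" : S\N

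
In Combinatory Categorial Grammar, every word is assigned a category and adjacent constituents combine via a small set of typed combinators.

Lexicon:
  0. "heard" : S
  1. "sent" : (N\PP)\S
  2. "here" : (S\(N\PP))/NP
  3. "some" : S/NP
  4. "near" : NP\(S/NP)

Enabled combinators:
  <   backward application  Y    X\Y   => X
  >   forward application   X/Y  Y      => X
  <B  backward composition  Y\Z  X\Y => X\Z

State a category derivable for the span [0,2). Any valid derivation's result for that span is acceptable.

N\PP

[0,5] S   <
  [0,2] N\PP   <
    [0,1] "heard" : S
    [1,2] "sent" : (N\PP)\S
  [2,5] S\(N\PP)   >
    [2,3] "here" : (S\(N\PP))/NP
    [3,5] NP   <
      [3,4] "some" : S/NP
      [4,5] "near" : NP\(S/NP)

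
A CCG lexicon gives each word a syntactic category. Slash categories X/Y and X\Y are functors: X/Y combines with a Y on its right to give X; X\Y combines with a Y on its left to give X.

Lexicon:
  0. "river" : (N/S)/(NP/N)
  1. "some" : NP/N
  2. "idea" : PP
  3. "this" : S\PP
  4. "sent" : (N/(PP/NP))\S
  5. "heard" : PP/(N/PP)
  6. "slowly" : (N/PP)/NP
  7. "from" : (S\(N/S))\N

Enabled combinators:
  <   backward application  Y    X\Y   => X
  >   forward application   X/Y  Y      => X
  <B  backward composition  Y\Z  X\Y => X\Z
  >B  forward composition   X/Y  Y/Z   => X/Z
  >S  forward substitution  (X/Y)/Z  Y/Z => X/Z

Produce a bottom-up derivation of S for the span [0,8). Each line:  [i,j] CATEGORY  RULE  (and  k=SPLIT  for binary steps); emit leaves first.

[0,1] (N/S)/(NP/N)  lex  "river"
[1,2] NP/N  lex  "some"
[0,2] N/S  >  k=1
[2,3] PP  lex  "idea"
[3,4] S\PP  lex  "this"
[2,4] S  <  k=3
[4,5] (N/(PP/NP))\S  lex  "sent"
[2,5] N/(PP/NP)  <  k=4
[5,6] PP/(N/PP)  lex  "heard"
[6,7] (N/PP)/NP  lex  "slowly"
[5,7] PP/NP  >B  k=6
[2,7] N  >  k=5
[7,8] (S\(N/S))\N  lex  "from"
[2,8] S\(N/S)  <  k=7
[0,8] S  <  k=2

[0,8] S   <
  [0,2] N/S   >
    [0,1] "river" : (N/S)/(NP/N)
    [1,2] "some" : NP/N
  [2,8] S\(N/S)   <
    [2,7] N   >
      [2,5] N/(PP/NP)   <
        [2,4] S   <
          [2,3] "idea" : PP
          [3,4] "this" : S\PP
        [4,5] "sent" : (N/(PP/NP))\S
      [5,7] PP/NP   >B
        [5,6] "heard" : PP/(N/PP)
        [6,7] "slowly" : (N/PP)/NP
    [7,8] "from" : (S\(N/S))\N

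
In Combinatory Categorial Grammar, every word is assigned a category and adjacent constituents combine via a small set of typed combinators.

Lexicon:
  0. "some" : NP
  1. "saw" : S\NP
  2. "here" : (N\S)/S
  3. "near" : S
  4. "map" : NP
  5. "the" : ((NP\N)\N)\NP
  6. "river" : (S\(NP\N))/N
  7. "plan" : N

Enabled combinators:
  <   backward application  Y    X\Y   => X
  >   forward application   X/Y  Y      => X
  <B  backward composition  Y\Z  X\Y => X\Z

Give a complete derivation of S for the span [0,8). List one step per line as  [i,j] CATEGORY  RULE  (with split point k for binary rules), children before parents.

[0,8] S   <
  [0,4] N   <
    [0,2] S   <
      [0,1] "some" : NP
      [1,2] "saw" : S\NP
    [2,4] N\S   >
      [2,3] "here" : (N\S)/S
      [3,4] "near" : S
  [4,8] S\N   <B
    [4,6] (NP\N)\N   <
      [4,5] "map" : NP
      [5,6] "the" : ((NP\N)\N)\NP
    [6,8] S\(NP\N)   >
      [6,7] "river" : (S\(NP\N))/N
      [7,8] "plan" : N

[0,1] NP  lex  "some"
[1,2] S\NP  lex  "saw"
[0,2] S  <  k=1
[2,3] (N\S)/S  lex  "here"
[3,4] S  lex  "near"
[2,4] N\S  >  k=3
[0,4] N  <  k=2
[4,5] NP  lex  "map"
[5,6] ((NP\N)\N)\NP  lex  "the"
[4,6] (NP\N)\N  <  k=5
[6,7] (S\(NP\N))/N  lex  "river"
[7,8] N  lex  "plan"
[6,8] S\(NP\N)  >  k=7
[4,8] S\N  <B  k=6
[0,8] S  <  k=4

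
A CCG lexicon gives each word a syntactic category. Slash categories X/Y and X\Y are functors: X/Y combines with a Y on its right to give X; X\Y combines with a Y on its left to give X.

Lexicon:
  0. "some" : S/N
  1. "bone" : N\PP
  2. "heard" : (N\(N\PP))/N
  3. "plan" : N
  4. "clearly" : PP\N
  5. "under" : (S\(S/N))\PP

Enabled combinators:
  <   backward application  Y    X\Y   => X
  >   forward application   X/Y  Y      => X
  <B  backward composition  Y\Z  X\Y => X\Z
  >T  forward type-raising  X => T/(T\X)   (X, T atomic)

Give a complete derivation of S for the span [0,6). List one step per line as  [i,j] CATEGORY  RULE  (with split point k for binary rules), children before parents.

[0,6] S   <
  [0,1] "some" : S/N
  [1,6] S\(S/N)   <
    [1,5] PP   <
      [1,4] N   <
        [1,2] "bone" : N\PP
        [2,4] N\(N\PP)   >
          [2,3] "heard" : (N\(N\PP))/N
          [3,4] "plan" : N
      [4,5] "clearly" : PP\N
    [5,6] "under" : (S\(S/N))\PP

[0,1] S/N  lex  "some"
[1,2] N\PP  lex  "bone"
[2,3] (N\(N\PP))/N  lex  "heard"
[3,4] N  lex  "plan"
[2,4] N\(N\PP)  >  k=3
[1,4] N  <  k=2
[4,5] PP\N  lex  "clearly"
[1,5] PP  <  k=4
[5,6] (S\(S/N))\PP  lex  "under"
[1,6] S\(S/N)  <  k=5
[0,6] S  <  k=1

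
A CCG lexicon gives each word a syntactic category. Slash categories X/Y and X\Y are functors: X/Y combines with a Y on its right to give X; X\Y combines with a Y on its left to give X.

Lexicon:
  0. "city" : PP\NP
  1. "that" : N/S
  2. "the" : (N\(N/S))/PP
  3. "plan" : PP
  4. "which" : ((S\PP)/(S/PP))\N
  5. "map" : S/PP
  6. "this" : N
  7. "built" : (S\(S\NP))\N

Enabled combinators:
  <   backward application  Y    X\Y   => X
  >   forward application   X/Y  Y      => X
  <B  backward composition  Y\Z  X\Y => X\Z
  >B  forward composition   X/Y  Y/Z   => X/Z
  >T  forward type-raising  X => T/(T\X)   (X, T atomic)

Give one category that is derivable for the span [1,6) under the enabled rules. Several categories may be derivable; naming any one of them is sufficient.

S\PP

[0,8] S   <
  [0,6] S\NP   <B
    [0,1] "city" : PP\NP
    [1,6] S\PP   >
      [1,5] (S\PP)/(S/PP)   <
        [1,4] N   <
          [1,2] "that" : N/S
          [2,4] N\(N/S)   >
            [2,3] "the" : (N\(N/S))/PP
            [3,4] "plan" : PP
        [4,5] "which" : ((S\PP)/(S/PP))\N
      [5,6] "map" : S/PP
  [6,8] S\(S\NP)   <
    [6,7] "this" : N
    [7,8] "built" : (S\(S\NP))\N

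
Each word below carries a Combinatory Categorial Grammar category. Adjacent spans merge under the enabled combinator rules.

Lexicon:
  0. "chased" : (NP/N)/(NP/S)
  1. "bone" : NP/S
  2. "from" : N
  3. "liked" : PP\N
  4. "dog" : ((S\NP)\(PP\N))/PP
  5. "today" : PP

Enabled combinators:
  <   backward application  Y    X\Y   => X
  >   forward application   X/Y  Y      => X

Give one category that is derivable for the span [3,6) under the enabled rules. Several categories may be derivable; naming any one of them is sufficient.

S\NP

[0,6] S   <
  [0,3] NP   >
    [0,2] NP/N   >
      [0,1] "chased" : (NP/N)/(NP/S)
      [1,2] "bone" : NP/S
    [2,3] "from" : N
  [3,6] S\NP   <
    [3,4] "liked" : PP\N
    [4,6] (S\NP)\(PP\N)   >
      [4,5] "dog" : ((S\NP)\(PP\N))/PP
      [5,6] "today" : PP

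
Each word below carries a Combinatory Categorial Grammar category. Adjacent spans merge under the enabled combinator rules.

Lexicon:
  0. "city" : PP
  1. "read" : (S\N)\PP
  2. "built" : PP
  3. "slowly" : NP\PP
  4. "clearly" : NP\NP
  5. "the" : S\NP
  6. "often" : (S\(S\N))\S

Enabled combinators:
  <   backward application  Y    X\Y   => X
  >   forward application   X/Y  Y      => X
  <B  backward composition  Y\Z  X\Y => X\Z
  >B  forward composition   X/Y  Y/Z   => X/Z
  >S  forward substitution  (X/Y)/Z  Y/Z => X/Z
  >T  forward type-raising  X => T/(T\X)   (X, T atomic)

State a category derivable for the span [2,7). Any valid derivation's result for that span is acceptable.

S\(S\N)

[0,7] S   <
  [0,2] S\N   <
    [0,1] "city" : PP
    [1,2] "read" : (S\N)\PP
  [2,7] S\(S\N)   <
    [2,6] S   <
      [2,4] NP   <
        [2,3] "built" : PP
        [3,4] "slowly" : NP\PP
      [4,6] S\NP   <B
        [4,5] "clearly" : NP\NP
        [5,6] "the" : S\NP
    [6,7] "often" : (S\(S\N))\S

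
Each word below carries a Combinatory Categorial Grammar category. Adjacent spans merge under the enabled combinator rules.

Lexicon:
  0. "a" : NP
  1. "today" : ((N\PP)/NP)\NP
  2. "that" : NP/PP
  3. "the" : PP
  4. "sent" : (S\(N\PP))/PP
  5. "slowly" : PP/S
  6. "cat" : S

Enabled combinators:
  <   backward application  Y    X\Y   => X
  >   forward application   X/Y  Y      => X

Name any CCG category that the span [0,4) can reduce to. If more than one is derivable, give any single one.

N\PP

[0,7] S   <
  [0,4] N\PP   >
    [0,2] (N\PP)/NP   <
      [0,1] "a" : NP
      [1,2] "today" : ((N\PP)/NP)\NP
    [2,4] NP   >
      [2,3] "that" : NP/PP
      [3,4] "the" : PP
  [4,7] S\(N\PP)   >
    [4,5] "sent" : (S\(N\PP))/PP
    [5,7] PP   >
      [5,6] "slowly" : PP/S
      [6,7] "cat" : S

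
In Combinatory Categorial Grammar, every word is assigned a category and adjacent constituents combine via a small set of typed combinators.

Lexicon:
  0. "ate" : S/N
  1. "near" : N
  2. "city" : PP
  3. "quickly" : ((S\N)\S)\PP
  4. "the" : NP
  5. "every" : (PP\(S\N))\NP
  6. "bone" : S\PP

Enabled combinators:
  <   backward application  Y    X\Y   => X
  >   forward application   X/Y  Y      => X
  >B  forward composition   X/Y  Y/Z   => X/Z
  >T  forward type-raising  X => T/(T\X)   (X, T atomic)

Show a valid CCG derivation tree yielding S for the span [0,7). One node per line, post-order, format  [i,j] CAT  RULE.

[0,1] S/N  lex  "ate"
[1,2] N  lex  "near"
[0,2] S  >  k=1
[2,3] PP  lex  "city"
[3,4] ((S\N)\S)\PP  lex  "quickly"
[2,4] (S\N)\S  <  k=3
[0,4] S\N  <  k=2
[4,5] NP  lex  "the"
[5,6] (PP\(S\N))\NP  lex  "every"
[4,6] PP\(S\N)  <  k=5
[0,6] PP  <  k=4
[6,7] S\PP  lex  "bone"
[0,7] S  <  k=6

[0,7] S   <
  [0,6] PP   <
    [0,4] S\N   <
      [0,2] S   >
        [0,1] "ate" : S/N
        [1,2] "near" : N
      [2,4] (S\N)\S   <
        [2,3] "city" : PP
        [3,4] "quickly" : ((S\N)\S)\PP
    [4,6] PP\(S\N)   <
      [4,5] "the" : NP
      [5,6] "every" : (PP\(S\N))\NP
  [6,7] "bone" : S\PP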